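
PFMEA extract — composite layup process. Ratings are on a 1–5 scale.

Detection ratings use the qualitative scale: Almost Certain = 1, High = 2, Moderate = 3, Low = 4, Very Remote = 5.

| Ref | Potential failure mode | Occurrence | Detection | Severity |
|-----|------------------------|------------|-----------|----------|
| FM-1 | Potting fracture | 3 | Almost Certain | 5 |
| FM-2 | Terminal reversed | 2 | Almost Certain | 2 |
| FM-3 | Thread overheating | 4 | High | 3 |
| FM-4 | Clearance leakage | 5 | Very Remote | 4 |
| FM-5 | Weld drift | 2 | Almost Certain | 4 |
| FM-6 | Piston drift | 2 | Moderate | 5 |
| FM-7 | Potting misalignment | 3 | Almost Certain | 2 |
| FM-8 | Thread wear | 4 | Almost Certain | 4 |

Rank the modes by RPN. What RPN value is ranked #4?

16

RPN = Severity × Occurrence × Detection:
  FM-1: 5 × 3 × 1 = 15
  FM-2: 2 × 2 × 1 = 4
  FM-3: 3 × 4 × 2 = 24
  FM-4: 4 × 5 × 5 = 100
  FM-5: 4 × 2 × 1 = 8
  FM-6: 5 × 2 × 3 = 30
  FM-7: 2 × 3 × 1 = 6
  FM-8: 4 × 4 × 1 = 16
Sorted descending: 100, 30, 24, 16, 15, 8, 6, 4.
The fourth-highest RPN is 16 (FM-8).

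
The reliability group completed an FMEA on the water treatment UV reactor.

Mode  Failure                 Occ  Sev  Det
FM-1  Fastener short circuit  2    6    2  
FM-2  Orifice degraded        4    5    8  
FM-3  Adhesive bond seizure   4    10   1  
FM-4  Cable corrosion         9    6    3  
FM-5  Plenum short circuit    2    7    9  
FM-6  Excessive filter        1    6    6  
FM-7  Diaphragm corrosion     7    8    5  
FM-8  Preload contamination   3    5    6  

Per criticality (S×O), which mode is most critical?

FM-7

Criticality = Severity × Occurrence:
  FM-1: 6 × 2 = 12
  FM-2: 5 × 4 = 20
  FM-3: 10 × 4 = 40
  FM-4: 6 × 9 = 54
  FM-5: 7 × 2 = 14
  FM-6: 6 × 1 = 6
  FM-7: 8 × 7 = 56
  FM-8: 5 × 3 = 15
Highest criticality is 56 → FM-7.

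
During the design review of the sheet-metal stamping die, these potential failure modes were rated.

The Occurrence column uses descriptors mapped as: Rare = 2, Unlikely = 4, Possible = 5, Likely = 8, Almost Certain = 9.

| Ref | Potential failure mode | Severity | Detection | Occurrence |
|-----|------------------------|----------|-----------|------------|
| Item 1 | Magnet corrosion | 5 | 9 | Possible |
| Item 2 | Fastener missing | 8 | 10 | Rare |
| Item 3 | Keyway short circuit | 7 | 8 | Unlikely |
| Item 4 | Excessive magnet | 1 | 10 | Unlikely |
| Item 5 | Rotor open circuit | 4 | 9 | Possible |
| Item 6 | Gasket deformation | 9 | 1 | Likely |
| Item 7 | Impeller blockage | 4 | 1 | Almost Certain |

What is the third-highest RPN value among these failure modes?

RPN = Severity × Occurrence × Detection:
  Item 1: 5 × 5 × 9 = 225
  Item 2: 8 × 2 × 10 = 160
  Item 3: 7 × 4 × 8 = 224
  Item 4: 1 × 4 × 10 = 40
  Item 5: 4 × 5 × 9 = 180
  Item 6: 9 × 8 × 1 = 72
  Item 7: 4 × 9 × 1 = 36
Sorted descending: 225, 224, 180, 160, 72, 40, 36.
The third-highest RPN is 180 (Item 5).

180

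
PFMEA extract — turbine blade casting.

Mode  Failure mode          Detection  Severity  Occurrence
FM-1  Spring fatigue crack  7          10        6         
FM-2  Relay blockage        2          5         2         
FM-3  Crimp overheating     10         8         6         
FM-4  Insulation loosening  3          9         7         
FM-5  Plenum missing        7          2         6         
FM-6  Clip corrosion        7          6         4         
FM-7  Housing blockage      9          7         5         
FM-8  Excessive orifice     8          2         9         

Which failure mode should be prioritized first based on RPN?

RPN = Severity × Occurrence × Detection:
  FM-1: 10 × 6 × 7 = 420
  FM-2: 5 × 2 × 2 = 20
  FM-3: 8 × 6 × 10 = 480
  FM-4: 9 × 7 × 3 = 189
  FM-5: 2 × 6 × 7 = 84
  FM-6: 6 × 4 × 7 = 168
  FM-7: 7 × 5 × 9 = 315
  FM-8: 2 × 9 × 8 = 144
Highest RPN is 480 → FM-3.

FM-3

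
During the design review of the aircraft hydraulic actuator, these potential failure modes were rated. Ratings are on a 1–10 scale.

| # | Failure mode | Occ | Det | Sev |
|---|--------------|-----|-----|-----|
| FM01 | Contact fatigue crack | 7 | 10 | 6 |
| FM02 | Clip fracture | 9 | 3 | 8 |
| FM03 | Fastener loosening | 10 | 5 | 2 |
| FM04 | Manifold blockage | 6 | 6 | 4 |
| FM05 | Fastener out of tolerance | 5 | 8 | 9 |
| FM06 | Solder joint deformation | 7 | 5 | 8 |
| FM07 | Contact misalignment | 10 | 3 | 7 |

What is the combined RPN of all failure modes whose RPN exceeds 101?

RPN = Severity × Occurrence × Detection:
  FM01: 6 × 7 × 10 = 420
  FM02: 8 × 9 × 3 = 216
  FM03: 2 × 10 × 5 = 100
  FM04: 4 × 6 × 6 = 144
  FM05: 9 × 5 × 8 = 360
  FM06: 8 × 7 × 5 = 280
  FM07: 7 × 10 × 3 = 210
RPN > 101: FM01 (420), FM02 (216), FM04 (144), FM05 (360), FM06 (280), FM07 (210).
Sum: 420 + 216 + 144 + 360 + 280 + 210 = 1630.

1630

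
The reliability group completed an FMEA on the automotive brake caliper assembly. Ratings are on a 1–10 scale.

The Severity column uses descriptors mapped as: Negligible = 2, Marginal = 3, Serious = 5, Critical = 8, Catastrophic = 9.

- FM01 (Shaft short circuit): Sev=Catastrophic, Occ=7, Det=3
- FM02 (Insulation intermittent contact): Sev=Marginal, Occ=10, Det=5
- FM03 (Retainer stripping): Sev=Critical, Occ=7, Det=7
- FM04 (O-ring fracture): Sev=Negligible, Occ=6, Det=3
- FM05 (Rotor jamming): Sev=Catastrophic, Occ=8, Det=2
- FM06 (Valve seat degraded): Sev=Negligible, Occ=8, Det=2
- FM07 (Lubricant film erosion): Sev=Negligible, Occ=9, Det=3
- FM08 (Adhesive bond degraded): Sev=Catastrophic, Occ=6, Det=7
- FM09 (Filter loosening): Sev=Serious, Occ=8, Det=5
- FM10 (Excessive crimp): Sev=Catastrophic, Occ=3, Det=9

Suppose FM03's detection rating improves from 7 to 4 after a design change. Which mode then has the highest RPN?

FM08

RPN = Severity × Occurrence × Detection:
  FM01: 9 × 7 × 3 = 189
  FM02: 3 × 10 × 5 = 150
  FM03: 8 × 7 × 7 = 392
  FM04: 2 × 6 × 3 = 36
  FM05: 9 × 8 × 2 = 144
  FM06: 2 × 8 × 2 = 32
  FM07: 2 × 9 × 3 = 54
  FM08: 9 × 6 × 7 = 378
  FM09: 5 × 8 × 5 = 200
  FM10: 9 × 3 × 9 = 243
After action: FM03 → 8 × 7 × 4 = 224.
Revised RPNs: FM08=378, FM10=243, FM03=224, FM09=200, FM01=189, FM02=150, FM05=144, FM07=54, FM04=36, FM06=32.
Highest is now FM08 (378).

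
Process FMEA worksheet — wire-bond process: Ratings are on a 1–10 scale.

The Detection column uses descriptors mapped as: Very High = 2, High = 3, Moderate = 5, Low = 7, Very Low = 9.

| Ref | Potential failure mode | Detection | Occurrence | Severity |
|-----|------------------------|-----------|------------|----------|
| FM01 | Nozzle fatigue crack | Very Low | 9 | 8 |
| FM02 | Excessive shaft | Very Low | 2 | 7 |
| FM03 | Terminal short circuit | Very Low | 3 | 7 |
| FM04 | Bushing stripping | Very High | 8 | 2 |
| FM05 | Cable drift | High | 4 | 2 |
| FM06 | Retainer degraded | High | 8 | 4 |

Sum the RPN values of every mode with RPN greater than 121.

RPN = Severity × Occurrence × Detection:
  FM01: 8 × 9 × 9 = 648
  FM02: 7 × 2 × 9 = 126
  FM03: 7 × 3 × 9 = 189
  FM04: 2 × 8 × 2 = 32
  FM05: 2 × 4 × 3 = 24
  FM06: 4 × 8 × 3 = 96
RPN > 121: FM01 (648), FM02 (126), FM03 (189).
Sum: 648 + 126 + 189 = 963.

963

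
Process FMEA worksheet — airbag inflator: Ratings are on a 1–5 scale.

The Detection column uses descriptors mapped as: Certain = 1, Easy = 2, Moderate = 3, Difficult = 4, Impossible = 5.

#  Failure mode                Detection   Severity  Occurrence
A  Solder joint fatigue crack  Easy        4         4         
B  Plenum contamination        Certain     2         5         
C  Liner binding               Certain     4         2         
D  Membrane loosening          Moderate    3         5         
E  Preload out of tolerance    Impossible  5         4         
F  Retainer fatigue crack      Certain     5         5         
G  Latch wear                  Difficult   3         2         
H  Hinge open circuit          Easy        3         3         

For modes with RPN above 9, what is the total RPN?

RPN = Severity × Occurrence × Detection:
  A: 4 × 4 × 2 = 32
  B: 2 × 5 × 1 = 10
  C: 4 × 2 × 1 = 8
  D: 3 × 5 × 3 = 45
  E: 5 × 4 × 5 = 100
  F: 5 × 5 × 1 = 25
  G: 3 × 2 × 4 = 24
  H: 3 × 3 × 2 = 18
RPN > 9: A (32), B (10), D (45), E (100), F (25), G (24), H (18).
Sum: 32 + 10 + 45 + 100 + 25 + 24 + 18 = 254.

254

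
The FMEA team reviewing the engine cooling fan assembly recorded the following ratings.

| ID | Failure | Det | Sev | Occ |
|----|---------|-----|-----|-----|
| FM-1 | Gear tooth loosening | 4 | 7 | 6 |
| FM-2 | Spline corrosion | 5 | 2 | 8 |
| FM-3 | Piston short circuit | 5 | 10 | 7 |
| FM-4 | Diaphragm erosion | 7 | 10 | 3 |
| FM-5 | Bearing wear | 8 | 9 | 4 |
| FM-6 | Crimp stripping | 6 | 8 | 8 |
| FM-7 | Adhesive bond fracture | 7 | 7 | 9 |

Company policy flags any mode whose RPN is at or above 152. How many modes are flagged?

6

RPN = Severity × Occurrence × Detection:
  FM-1: 7 × 6 × 4 = 168
  FM-2: 2 × 8 × 5 = 80
  FM-3: 10 × 7 × 5 = 350
  FM-4: 10 × 3 × 7 = 210
  FM-5: 9 × 4 × 8 = 288
  FM-6: 8 × 8 × 6 = 384
  FM-7: 7 × 9 × 7 = 441
Modes with RPN ≥ 152: FM-1 (168), FM-3 (350), FM-4 (210), FM-5 (288), FM-6 (384), FM-7 (441) → 6.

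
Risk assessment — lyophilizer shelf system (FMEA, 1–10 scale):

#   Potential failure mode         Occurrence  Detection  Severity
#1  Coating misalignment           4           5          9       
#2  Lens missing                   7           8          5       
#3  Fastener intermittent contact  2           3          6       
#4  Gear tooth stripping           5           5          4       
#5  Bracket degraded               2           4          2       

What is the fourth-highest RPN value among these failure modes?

36

RPN = Severity × Occurrence × Detection:
  #1: 9 × 4 × 5 = 180
  #2: 5 × 7 × 8 = 280
  #3: 6 × 2 × 3 = 36
  #4: 4 × 5 × 5 = 100
  #5: 2 × 2 × 4 = 16
Sorted descending: 280, 180, 100, 36, 16.
The fourth-highest RPN is 36 (#3).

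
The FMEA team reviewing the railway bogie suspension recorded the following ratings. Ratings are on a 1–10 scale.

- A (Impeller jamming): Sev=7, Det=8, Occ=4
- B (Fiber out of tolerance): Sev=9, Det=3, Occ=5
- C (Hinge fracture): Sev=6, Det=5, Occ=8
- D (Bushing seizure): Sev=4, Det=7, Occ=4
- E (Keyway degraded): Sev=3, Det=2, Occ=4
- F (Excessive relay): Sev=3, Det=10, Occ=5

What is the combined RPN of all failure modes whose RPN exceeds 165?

RPN = Severity × Occurrence × Detection:
  A: 7 × 4 × 8 = 224
  B: 9 × 5 × 3 = 135
  C: 6 × 8 × 5 = 240
  D: 4 × 4 × 7 = 112
  E: 3 × 4 × 2 = 24
  F: 3 × 5 × 10 = 150
RPN > 165: A (224), C (240).
Sum: 224 + 240 = 464.

464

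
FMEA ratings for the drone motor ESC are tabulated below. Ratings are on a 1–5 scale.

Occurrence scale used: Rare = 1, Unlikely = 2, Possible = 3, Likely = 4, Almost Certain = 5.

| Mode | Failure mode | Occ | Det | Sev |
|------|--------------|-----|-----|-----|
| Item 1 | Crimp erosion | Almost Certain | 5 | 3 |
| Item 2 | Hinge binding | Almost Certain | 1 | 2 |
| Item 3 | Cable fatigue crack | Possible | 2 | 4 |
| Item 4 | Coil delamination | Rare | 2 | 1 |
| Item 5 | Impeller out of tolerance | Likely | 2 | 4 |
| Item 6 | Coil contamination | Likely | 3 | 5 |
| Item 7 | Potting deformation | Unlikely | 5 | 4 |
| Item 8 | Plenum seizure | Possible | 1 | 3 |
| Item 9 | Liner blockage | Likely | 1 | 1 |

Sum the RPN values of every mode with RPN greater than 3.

RPN = Severity × Occurrence × Detection:
  Item 1: 3 × 5 × 5 = 75
  Item 2: 2 × 5 × 1 = 10
  Item 3: 4 × 3 × 2 = 24
  Item 4: 1 × 1 × 2 = 2
  Item 5: 4 × 4 × 2 = 32
  Item 6: 5 × 4 × 3 = 60
  Item 7: 4 × 2 × 5 = 40
  Item 8: 3 × 3 × 1 = 9
  Item 9: 1 × 4 × 1 = 4
RPN > 3: Item 1 (75), Item 2 (10), Item 3 (24), Item 5 (32), Item 6 (60), Item 7 (40), Item 8 (9), Item 9 (4).
Sum: 75 + 10 + 24 + 32 + 60 + 40 + 9 + 4 = 254.

254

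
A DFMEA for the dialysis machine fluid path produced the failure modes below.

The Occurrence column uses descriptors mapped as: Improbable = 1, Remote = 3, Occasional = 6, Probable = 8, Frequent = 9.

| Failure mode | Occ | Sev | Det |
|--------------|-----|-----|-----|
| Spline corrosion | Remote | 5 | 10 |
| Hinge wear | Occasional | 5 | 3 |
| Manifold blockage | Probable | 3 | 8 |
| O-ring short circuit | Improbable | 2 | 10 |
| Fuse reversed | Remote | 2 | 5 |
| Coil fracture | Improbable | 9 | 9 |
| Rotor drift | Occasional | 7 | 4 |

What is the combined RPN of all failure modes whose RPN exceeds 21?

RPN = Severity × Occurrence × Detection:
  Spline corrosion: 5 × 3 × 10 = 150
  Hinge wear: 5 × 6 × 3 = 90
  Manifold blockage: 3 × 8 × 8 = 192
  O-ring short circuit: 2 × 1 × 10 = 20
  Fuse reversed: 2 × 3 × 5 = 30
  Coil fracture: 9 × 1 × 9 = 81
  Rotor drift: 7 × 6 × 4 = 168
RPN > 21: Spline corrosion (150), Hinge wear (90), Manifold blockage (192), Fuse reversed (30), Coil fracture (81), Rotor drift (168).
Sum: 150 + 90 + 192 + 30 + 81 + 168 = 711.

711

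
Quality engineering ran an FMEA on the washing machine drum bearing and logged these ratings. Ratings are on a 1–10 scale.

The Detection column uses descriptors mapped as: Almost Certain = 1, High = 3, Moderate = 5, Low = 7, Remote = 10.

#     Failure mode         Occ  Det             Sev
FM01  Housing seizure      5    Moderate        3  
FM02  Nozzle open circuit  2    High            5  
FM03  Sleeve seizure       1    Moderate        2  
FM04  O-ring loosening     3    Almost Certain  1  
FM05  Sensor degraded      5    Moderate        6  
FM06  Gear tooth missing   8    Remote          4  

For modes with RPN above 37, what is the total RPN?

RPN = Severity × Occurrence × Detection:
  FM01: 3 × 5 × 5 = 75
  FM02: 5 × 2 × 3 = 30
  FM03: 2 × 1 × 5 = 10
  FM04: 1 × 3 × 1 = 3
  FM05: 6 × 5 × 5 = 150
  FM06: 4 × 8 × 10 = 320
RPN > 37: FM01 (75), FM05 (150), FM06 (320).
Sum: 75 + 150 + 320 = 545.

545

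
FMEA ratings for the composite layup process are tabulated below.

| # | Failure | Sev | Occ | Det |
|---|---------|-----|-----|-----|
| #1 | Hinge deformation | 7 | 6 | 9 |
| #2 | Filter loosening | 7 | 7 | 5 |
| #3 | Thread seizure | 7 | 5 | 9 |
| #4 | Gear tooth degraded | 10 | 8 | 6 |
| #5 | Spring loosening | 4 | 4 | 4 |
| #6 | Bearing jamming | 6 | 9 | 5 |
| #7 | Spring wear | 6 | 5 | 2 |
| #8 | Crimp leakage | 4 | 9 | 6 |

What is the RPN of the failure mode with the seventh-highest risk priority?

RPN = Severity × Occurrence × Detection:
  #1: 7 × 6 × 9 = 378
  #2: 7 × 7 × 5 = 245
  #3: 7 × 5 × 9 = 315
  #4: 10 × 8 × 6 = 480
  #5: 4 × 4 × 4 = 64
  #6: 6 × 9 × 5 = 270
  #7: 6 × 5 × 2 = 60
  #8: 4 × 9 × 6 = 216
Sorted descending: 480, 378, 315, 270, 245, 216, 64, 60.
The seventh-highest RPN is 64 (#5).

64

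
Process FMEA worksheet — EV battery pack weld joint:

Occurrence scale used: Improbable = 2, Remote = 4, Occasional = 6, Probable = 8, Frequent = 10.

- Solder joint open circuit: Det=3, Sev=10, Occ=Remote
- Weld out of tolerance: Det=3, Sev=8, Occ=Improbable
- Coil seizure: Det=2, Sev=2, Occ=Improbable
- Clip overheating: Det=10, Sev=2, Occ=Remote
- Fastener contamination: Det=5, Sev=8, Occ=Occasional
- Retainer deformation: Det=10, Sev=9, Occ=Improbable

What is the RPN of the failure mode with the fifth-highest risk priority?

RPN = Severity × Occurrence × Detection:
  Solder joint open circuit: 10 × 4 × 3 = 120
  Weld out of tolerance: 8 × 2 × 3 = 48
  Coil seizure: 2 × 2 × 2 = 8
  Clip overheating: 2 × 4 × 10 = 80
  Fastener contamination: 8 × 6 × 5 = 240
  Retainer deformation: 9 × 2 × 10 = 180
Sorted descending: 240, 180, 120, 80, 48, 8.
The fifth-highest RPN is 48 (Weld out of tolerance).

48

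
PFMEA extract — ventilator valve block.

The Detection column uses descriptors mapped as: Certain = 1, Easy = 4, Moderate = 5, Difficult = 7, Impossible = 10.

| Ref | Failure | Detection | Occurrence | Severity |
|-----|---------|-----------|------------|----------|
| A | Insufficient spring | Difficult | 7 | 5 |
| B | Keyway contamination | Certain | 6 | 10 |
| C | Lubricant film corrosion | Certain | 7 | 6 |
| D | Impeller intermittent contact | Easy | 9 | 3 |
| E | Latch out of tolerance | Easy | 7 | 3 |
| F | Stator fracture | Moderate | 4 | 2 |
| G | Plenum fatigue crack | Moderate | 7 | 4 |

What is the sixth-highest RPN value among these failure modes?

RPN = Severity × Occurrence × Detection:
  A: 5 × 7 × 7 = 245
  B: 10 × 6 × 1 = 60
  C: 6 × 7 × 1 = 42
  D: 3 × 9 × 4 = 108
  E: 3 × 7 × 4 = 84
  F: 2 × 4 × 5 = 40
  G: 4 × 7 × 5 = 140
Sorted descending: 245, 140, 108, 84, 60, 42, 40.
The sixth-highest RPN is 42 (C).

42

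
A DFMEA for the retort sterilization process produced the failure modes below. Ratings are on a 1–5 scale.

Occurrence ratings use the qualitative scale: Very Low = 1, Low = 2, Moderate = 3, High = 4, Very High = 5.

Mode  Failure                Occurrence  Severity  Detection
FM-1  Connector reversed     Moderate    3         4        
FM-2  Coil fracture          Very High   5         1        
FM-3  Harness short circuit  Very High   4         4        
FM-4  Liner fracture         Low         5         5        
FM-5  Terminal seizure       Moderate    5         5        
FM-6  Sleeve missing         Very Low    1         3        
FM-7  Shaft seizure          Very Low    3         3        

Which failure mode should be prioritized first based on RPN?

FM-3

RPN = Severity × Occurrence × Detection:
  FM-1: 3 × 3 × 4 = 36
  FM-2: 5 × 5 × 1 = 25
  FM-3: 4 × 5 × 4 = 80
  FM-4: 5 × 2 × 5 = 50
  FM-5: 5 × 3 × 5 = 75
  FM-6: 1 × 1 × 3 = 3
  FM-7: 3 × 1 × 3 = 9
Highest RPN is 80 → FM-3.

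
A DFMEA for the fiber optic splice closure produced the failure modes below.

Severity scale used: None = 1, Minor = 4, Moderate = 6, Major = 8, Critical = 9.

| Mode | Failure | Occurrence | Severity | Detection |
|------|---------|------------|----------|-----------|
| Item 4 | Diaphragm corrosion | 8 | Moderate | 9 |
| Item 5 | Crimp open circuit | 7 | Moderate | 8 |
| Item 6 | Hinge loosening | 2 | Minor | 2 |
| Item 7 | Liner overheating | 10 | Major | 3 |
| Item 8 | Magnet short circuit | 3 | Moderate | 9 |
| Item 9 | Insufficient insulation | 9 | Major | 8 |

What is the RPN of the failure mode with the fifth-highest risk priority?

RPN = Severity × Occurrence × Detection:
  Item 4: 6 × 8 × 9 = 432
  Item 5: 6 × 7 × 8 = 336
  Item 6: 4 × 2 × 2 = 16
  Item 7: 8 × 10 × 3 = 240
  Item 8: 6 × 3 × 9 = 162
  Item 9: 8 × 9 × 8 = 576
Sorted descending: 576, 432, 336, 240, 162, 16.
The fifth-highest RPN is 162 (Item 8).

162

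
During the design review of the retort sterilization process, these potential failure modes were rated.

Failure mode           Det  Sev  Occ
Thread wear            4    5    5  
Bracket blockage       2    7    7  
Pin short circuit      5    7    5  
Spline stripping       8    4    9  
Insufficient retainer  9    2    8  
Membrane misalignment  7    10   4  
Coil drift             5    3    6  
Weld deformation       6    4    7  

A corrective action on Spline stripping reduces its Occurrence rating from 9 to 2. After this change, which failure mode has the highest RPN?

Membrane misalignment

RPN = Severity × Occurrence × Detection:
  Thread wear: 5 × 5 × 4 = 100
  Bracket blockage: 7 × 7 × 2 = 98
  Pin short circuit: 7 × 5 × 5 = 175
  Spline stripping: 4 × 9 × 8 = 288
  Insufficient retainer: 2 × 8 × 9 = 144
  Membrane misalignment: 10 × 4 × 7 = 280
  Coil drift: 3 × 6 × 5 = 90
  Weld deformation: 4 × 7 × 6 = 168
After action: Spline stripping → 4 × 2 × 8 = 64.
Revised RPNs: Membrane misalignment=280, Pin short circuit=175, Weld deformation=168, Insufficient retainer=144, Thread wear=100, Bracket blockage=98, Coil drift=90, Spline stripping=64.
Highest is now Membrane misalignment (280).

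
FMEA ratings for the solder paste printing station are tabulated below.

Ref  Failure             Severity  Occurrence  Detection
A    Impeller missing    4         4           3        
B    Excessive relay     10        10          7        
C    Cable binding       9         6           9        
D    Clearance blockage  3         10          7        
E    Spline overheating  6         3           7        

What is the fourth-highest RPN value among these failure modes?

RPN = Severity × Occurrence × Detection:
  A: 4 × 4 × 3 = 48
  B: 10 × 10 × 7 = 700
  C: 9 × 6 × 9 = 486
  D: 3 × 10 × 7 = 210
  E: 6 × 3 × 7 = 126
Sorted descending: 700, 486, 210, 126, 48.
The fourth-highest RPN is 126 (E).

126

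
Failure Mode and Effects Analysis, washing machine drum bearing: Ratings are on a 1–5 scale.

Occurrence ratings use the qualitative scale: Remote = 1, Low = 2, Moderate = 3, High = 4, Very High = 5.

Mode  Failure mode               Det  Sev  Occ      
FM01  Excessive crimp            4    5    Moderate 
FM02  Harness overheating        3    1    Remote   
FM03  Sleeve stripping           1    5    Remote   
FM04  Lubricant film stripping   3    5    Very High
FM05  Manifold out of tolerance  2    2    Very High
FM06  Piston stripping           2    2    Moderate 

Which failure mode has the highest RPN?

RPN = Severity × Occurrence × Detection:
  FM01: 5 × 3 × 4 = 60
  FM02: 1 × 1 × 3 = 3
  FM03: 5 × 1 × 1 = 5
  FM04: 5 × 5 × 3 = 75
  FM05: 2 × 5 × 2 = 20
  FM06: 2 × 3 × 2 = 12
Highest RPN is 75 → FM04.

FM04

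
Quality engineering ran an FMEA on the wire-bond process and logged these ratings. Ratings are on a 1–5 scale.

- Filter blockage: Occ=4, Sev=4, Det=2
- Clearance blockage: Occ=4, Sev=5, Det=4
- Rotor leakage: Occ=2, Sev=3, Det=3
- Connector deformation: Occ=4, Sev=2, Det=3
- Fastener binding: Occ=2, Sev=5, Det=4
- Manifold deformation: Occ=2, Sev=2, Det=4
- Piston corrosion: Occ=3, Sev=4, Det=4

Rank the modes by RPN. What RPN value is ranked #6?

18

RPN = Severity × Occurrence × Detection:
  Filter blockage: 4 × 4 × 2 = 32
  Clearance blockage: 5 × 4 × 4 = 80
  Rotor leakage: 3 × 2 × 3 = 18
  Connector deformation: 2 × 4 × 3 = 24
  Fastener binding: 5 × 2 × 4 = 40
  Manifold deformation: 2 × 2 × 4 = 16
  Piston corrosion: 4 × 3 × 4 = 48
Sorted descending: 80, 48, 40, 32, 24, 18, 16.
The sixth-highest RPN is 18 (Rotor leakage).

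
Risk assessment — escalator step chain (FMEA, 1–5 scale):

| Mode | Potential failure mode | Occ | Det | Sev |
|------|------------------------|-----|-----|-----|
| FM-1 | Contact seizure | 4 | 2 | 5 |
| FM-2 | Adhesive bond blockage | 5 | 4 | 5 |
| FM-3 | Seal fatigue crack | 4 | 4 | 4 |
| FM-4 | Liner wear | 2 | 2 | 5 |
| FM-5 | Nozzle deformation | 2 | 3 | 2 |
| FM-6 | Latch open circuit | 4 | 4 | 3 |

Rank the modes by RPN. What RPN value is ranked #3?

48

RPN = Severity × Occurrence × Detection:
  FM-1: 5 × 4 × 2 = 40
  FM-2: 5 × 5 × 4 = 100
  FM-3: 4 × 4 × 4 = 64
  FM-4: 5 × 2 × 2 = 20
  FM-5: 2 × 2 × 3 = 12
  FM-6: 3 × 4 × 4 = 48
Sorted descending: 100, 64, 48, 40, 20, 12.
The third-highest RPN is 48 (FM-6).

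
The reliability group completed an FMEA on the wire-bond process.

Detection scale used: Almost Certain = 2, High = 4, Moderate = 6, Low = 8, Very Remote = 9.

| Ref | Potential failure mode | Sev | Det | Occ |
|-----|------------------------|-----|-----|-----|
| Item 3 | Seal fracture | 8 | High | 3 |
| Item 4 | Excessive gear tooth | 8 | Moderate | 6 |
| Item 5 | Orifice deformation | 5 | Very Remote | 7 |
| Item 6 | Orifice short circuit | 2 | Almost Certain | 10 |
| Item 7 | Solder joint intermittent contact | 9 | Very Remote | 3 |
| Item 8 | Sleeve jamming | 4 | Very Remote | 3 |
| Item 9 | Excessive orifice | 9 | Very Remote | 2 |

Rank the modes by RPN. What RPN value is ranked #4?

RPN = Severity × Occurrence × Detection:
  Item 3: 8 × 3 × 4 = 96
  Item 4: 8 × 6 × 6 = 288
  Item 5: 5 × 7 × 9 = 315
  Item 6: 2 × 10 × 2 = 40
  Item 7: 9 × 3 × 9 = 243
  Item 8: 4 × 3 × 9 = 108
  Item 9: 9 × 2 × 9 = 162
Sorted descending: 315, 288, 243, 162, 108, 96, 40.
The fourth-highest RPN is 162 (Item 9).

162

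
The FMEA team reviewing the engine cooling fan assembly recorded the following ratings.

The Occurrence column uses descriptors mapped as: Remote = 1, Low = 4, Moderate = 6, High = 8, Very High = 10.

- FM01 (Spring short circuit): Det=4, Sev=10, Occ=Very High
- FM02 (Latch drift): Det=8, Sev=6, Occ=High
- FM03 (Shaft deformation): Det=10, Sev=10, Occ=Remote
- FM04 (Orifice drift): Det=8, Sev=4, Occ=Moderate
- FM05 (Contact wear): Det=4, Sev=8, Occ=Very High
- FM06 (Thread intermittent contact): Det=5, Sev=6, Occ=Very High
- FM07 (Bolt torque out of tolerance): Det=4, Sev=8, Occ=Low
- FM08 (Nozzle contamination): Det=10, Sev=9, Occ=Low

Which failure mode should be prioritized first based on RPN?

RPN = Severity × Occurrence × Detection:
  FM01: 10 × 10 × 4 = 400
  FM02: 6 × 8 × 8 = 384
  FM03: 10 × 1 × 10 = 100
  FM04: 4 × 6 × 8 = 192
  FM05: 8 × 10 × 4 = 320
  FM06: 6 × 10 × 5 = 300
  FM07: 8 × 4 × 4 = 128
  FM08: 9 × 4 × 10 = 360
Highest RPN is 400 → FM01.

FM01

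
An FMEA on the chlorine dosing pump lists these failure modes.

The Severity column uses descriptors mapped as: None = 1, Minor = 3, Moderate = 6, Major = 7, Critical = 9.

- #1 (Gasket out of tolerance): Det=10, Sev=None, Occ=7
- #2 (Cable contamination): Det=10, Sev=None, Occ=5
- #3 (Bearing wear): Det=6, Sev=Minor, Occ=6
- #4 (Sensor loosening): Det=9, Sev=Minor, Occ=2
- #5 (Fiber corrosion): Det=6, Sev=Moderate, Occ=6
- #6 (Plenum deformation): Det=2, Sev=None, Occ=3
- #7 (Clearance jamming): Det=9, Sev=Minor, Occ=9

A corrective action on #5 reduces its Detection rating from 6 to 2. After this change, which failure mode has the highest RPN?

RPN = Severity × Occurrence × Detection:
  #1: 1 × 7 × 10 = 70
  #2: 1 × 5 × 10 = 50
  #3: 3 × 6 × 6 = 108
  #4: 3 × 2 × 9 = 54
  #5: 6 × 6 × 6 = 216
  #6: 1 × 3 × 2 = 6
  #7: 3 × 9 × 9 = 243
After action: #5 → 6 × 6 × 2 = 72.
Revised RPNs: #7=243, #3=108, #5=72, #1=70, #4=54, #2=50, #6=6.
Highest is now #7 (243).

#7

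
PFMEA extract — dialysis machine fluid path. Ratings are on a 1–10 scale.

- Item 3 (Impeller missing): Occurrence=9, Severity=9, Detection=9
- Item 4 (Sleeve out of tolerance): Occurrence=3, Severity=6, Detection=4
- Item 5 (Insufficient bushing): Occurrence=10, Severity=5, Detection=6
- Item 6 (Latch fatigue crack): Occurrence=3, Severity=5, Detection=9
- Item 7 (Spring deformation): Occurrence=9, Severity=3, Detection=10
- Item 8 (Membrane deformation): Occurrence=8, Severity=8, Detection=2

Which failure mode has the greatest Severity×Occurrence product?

Criticality = Severity × Occurrence:
  Item 3: 9 × 9 = 81
  Item 4: 6 × 3 = 18
  Item 5: 5 × 10 = 50
  Item 6: 5 × 3 = 15
  Item 7: 3 × 9 = 27
  Item 8: 8 × 8 = 64
Highest criticality is 81 → Item 3.

Item 3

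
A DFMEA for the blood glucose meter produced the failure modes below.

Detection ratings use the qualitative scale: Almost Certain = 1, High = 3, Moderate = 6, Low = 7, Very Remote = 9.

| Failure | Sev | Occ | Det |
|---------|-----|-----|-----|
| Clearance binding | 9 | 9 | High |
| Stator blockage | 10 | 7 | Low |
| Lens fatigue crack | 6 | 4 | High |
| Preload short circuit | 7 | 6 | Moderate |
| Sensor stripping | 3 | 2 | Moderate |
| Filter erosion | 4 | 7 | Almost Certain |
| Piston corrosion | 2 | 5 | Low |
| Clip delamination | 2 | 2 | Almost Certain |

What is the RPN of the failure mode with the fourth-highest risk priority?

RPN = Severity × Occurrence × Detection:
  Clearance binding: 9 × 9 × 3 = 243
  Stator blockage: 10 × 7 × 7 = 490
  Lens fatigue crack: 6 × 4 × 3 = 72
  Preload short circuit: 7 × 6 × 6 = 252
  Sensor stripping: 3 × 2 × 6 = 36
  Filter erosion: 4 × 7 × 1 = 28
  Piston corrosion: 2 × 5 × 7 = 70
  Clip delamination: 2 × 2 × 1 = 4
Sorted descending: 490, 252, 243, 72, 70, 36, 28, 4.
The fourth-highest RPN is 72 (Lens fatigue crack).

72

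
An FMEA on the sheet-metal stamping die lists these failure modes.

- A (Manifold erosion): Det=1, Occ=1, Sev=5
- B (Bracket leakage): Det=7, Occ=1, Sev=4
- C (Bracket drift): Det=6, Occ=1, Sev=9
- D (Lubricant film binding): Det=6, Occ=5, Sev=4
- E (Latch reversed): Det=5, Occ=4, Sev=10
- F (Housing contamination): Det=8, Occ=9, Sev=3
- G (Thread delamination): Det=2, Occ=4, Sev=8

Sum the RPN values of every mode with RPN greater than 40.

654

RPN = Severity × Occurrence × Detection:
  A: 5 × 1 × 1 = 5
  B: 4 × 1 × 7 = 28
  C: 9 × 1 × 6 = 54
  D: 4 × 5 × 6 = 120
  E: 10 × 4 × 5 = 200
  F: 3 × 9 × 8 = 216
  G: 8 × 4 × 2 = 64
RPN > 40: C (54), D (120), E (200), F (216), G (64).
Sum: 54 + 120 + 200 + 216 + 64 = 654.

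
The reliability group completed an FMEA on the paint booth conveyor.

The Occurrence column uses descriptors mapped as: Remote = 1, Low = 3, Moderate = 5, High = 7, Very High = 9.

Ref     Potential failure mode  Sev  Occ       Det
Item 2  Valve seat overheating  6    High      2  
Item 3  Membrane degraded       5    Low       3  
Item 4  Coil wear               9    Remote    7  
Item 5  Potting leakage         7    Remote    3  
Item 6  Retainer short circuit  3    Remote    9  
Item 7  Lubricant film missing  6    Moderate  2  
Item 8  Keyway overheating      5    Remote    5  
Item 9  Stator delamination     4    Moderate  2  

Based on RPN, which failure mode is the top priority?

RPN = Severity × Occurrence × Detection:
  Item 2: 6 × 7 × 2 = 84
  Item 3: 5 × 3 × 3 = 45
  Item 4: 9 × 1 × 7 = 63
  Item 5: 7 × 1 × 3 = 21
  Item 6: 3 × 1 × 9 = 27
  Item 7: 6 × 5 × 2 = 60
  Item 8: 5 × 1 × 5 = 25
  Item 9: 4 × 5 × 2 = 40
Highest RPN is 84 → Item 2.

Item 2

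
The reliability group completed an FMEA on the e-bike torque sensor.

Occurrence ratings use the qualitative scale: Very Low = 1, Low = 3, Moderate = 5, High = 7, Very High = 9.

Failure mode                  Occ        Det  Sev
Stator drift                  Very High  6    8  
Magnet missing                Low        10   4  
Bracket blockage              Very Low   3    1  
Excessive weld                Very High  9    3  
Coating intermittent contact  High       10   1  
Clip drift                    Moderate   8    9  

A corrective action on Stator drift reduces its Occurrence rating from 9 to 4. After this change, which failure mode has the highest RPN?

Clip drift

RPN = Severity × Occurrence × Detection:
  Stator drift: 8 × 9 × 6 = 432
  Magnet missing: 4 × 3 × 10 = 120
  Bracket blockage: 1 × 1 × 3 = 3
  Excessive weld: 3 × 9 × 9 = 243
  Coating intermittent contact: 1 × 7 × 10 = 70
  Clip drift: 9 × 5 × 8 = 360
After action: Stator drift → 8 × 4 × 6 = 192.
Revised RPNs: Clip drift=360, Excessive weld=243, Stator drift=192, Magnet missing=120, Coating intermittent contact=70, Bracket blockage=3.
Highest is now Clip drift (360).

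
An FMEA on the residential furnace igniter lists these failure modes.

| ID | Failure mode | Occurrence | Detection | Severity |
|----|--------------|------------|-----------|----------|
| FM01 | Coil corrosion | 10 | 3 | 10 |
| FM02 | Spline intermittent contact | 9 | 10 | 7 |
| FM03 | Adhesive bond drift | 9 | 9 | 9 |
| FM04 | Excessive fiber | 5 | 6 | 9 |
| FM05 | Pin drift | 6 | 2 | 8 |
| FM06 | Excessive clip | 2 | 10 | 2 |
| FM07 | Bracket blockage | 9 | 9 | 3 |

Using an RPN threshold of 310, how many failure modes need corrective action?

2

RPN = Severity × Occurrence × Detection:
  FM01: 10 × 10 × 3 = 300
  FM02: 7 × 9 × 10 = 630
  FM03: 9 × 9 × 9 = 729
  FM04: 9 × 5 × 6 = 270
  FM05: 8 × 6 × 2 = 96
  FM06: 2 × 2 × 10 = 40
  FM07: 3 × 9 × 9 = 243
Modes with RPN ≥ 310: FM02 (630), FM03 (729) → 2.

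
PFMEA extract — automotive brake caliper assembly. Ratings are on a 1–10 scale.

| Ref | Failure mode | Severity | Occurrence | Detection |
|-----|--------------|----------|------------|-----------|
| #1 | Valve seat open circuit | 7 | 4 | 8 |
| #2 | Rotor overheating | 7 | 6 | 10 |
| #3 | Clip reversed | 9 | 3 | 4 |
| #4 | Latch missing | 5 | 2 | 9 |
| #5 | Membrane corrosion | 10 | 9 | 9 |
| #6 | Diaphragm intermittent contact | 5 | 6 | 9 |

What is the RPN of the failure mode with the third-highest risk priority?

RPN = Severity × Occurrence × Detection:
  #1: 7 × 4 × 8 = 224
  #2: 7 × 6 × 10 = 420
  #3: 9 × 3 × 4 = 108
  #4: 5 × 2 × 9 = 90
  #5: 10 × 9 × 9 = 810
  #6: 5 × 6 × 9 = 270
Sorted descending: 810, 420, 270, 224, 108, 90.
The third-highest RPN is 270 (#6).

270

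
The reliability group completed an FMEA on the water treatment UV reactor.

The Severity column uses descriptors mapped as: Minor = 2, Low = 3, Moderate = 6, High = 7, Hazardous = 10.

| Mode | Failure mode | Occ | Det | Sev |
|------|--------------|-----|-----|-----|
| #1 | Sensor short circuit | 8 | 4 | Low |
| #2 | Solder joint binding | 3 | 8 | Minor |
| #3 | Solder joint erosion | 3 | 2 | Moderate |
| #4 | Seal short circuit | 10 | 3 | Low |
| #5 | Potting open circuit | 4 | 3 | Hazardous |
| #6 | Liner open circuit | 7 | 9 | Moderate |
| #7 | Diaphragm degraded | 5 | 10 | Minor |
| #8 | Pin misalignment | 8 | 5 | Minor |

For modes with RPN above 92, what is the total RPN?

RPN = Severity × Occurrence × Detection:
  #1: 3 × 8 × 4 = 96
  #2: 2 × 3 × 8 = 48
  #3: 6 × 3 × 2 = 36
  #4: 3 × 10 × 3 = 90
  #5: 10 × 4 × 3 = 120
  #6: 6 × 7 × 9 = 378
  #7: 2 × 5 × 10 = 100
  #8: 2 × 8 × 5 = 80
RPN > 92: #1 (96), #5 (120), #6 (378), #7 (100).
Sum: 96 + 120 + 378 + 100 = 694.

694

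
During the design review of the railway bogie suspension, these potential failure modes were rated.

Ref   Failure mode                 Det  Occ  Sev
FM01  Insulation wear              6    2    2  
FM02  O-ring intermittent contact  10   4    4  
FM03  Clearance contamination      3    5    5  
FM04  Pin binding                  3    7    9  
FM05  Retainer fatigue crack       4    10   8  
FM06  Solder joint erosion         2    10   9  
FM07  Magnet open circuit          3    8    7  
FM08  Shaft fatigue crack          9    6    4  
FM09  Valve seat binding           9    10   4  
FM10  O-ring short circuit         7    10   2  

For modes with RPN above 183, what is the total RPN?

1085

RPN = Severity × Occurrence × Detection:
  FM01: 2 × 2 × 6 = 24
  FM02: 4 × 4 × 10 = 160
  FM03: 5 × 5 × 3 = 75
  FM04: 9 × 7 × 3 = 189
  FM05: 8 × 10 × 4 = 320
  FM06: 9 × 10 × 2 = 180
  FM07: 7 × 8 × 3 = 168
  FM08: 4 × 6 × 9 = 216
  FM09: 4 × 10 × 9 = 360
  FM10: 2 × 10 × 7 = 140
RPN > 183: FM04 (189), FM05 (320), FM08 (216), FM09 (360).
Sum: 189 + 320 + 216 + 360 = 1085.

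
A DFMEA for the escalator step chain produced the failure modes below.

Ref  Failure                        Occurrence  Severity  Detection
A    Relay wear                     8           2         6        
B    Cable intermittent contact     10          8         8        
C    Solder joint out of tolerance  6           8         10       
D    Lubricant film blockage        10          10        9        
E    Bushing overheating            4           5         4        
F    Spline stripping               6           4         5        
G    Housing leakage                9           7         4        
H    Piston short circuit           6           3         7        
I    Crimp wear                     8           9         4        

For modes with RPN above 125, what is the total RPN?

RPN = Severity × Occurrence × Detection:
  A: 2 × 8 × 6 = 96
  B: 8 × 10 × 8 = 640
  C: 8 × 6 × 10 = 480
  D: 10 × 10 × 9 = 900
  E: 5 × 4 × 4 = 80
  F: 4 × 6 × 5 = 120
  G: 7 × 9 × 4 = 252
  H: 3 × 6 × 7 = 126
  I: 9 × 8 × 4 = 288
RPN > 125: B (640), C (480), D (900), G (252), H (126), I (288).
Sum: 640 + 480 + 900 + 252 + 126 + 288 = 2686.

2686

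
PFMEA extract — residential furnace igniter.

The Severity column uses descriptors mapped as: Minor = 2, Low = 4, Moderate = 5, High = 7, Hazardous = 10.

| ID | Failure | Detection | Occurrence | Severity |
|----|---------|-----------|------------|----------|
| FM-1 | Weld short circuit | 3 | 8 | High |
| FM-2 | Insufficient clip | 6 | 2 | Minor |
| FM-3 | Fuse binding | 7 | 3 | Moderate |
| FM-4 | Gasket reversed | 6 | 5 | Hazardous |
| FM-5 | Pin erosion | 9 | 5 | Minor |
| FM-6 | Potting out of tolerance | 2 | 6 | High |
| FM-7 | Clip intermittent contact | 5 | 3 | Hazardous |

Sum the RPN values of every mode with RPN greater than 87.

RPN = Severity × Occurrence × Detection:
  FM-1: 7 × 8 × 3 = 168
  FM-2: 2 × 2 × 6 = 24
  FM-3: 5 × 3 × 7 = 105
  FM-4: 10 × 5 × 6 = 300
  FM-5: 2 × 5 × 9 = 90
  FM-6: 7 × 6 × 2 = 84
  FM-7: 10 × 3 × 5 = 150
RPN > 87: FM-1 (168), FM-3 (105), FM-4 (300), FM-5 (90), FM-7 (150).
Sum: 168 + 105 + 300 + 90 + 150 = 813.

813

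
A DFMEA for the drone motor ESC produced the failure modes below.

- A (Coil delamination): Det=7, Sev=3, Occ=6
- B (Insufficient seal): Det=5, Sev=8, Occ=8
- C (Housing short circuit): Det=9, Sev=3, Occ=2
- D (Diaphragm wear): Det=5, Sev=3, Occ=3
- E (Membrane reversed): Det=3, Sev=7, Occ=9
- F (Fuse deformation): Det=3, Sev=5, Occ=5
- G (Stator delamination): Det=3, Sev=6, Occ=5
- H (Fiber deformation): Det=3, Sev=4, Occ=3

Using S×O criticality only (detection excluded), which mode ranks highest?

Criticality = Severity × Occurrence:
  A: 3 × 6 = 18
  B: 8 × 8 = 64
  C: 3 × 2 = 6
  D: 3 × 3 = 9
  E: 7 × 9 = 63
  F: 5 × 5 = 25
  G: 6 × 5 = 30
  H: 4 × 3 = 12
Highest criticality is 64 → B.

B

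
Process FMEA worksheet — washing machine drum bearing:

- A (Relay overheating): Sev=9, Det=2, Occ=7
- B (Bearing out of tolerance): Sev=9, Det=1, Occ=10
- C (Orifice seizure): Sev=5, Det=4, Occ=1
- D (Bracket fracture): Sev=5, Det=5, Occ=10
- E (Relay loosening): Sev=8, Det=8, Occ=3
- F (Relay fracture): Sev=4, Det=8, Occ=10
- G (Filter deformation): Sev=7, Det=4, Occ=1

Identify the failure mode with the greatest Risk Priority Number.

RPN = Severity × Occurrence × Detection:
  A: 9 × 7 × 2 = 126
  B: 9 × 10 × 1 = 90
  C: 5 × 1 × 4 = 20
  D: 5 × 10 × 5 = 250
  E: 8 × 3 × 8 = 192
  F: 4 × 10 × 8 = 320
  G: 7 × 1 × 4 = 28
Highest RPN is 320 → F.

F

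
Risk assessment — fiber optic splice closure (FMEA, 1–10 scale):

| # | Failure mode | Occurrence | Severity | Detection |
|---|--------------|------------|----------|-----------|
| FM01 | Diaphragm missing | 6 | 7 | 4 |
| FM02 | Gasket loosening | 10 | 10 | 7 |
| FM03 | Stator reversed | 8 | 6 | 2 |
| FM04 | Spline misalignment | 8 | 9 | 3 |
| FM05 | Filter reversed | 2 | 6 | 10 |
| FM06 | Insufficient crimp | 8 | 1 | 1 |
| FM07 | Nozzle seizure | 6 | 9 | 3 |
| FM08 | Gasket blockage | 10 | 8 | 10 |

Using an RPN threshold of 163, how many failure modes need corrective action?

4

RPN = Severity × Occurrence × Detection:
  FM01: 7 × 6 × 4 = 168
  FM02: 10 × 10 × 7 = 700
  FM03: 6 × 8 × 2 = 96
  FM04: 9 × 8 × 3 = 216
  FM05: 6 × 2 × 10 = 120
  FM06: 1 × 8 × 1 = 8
  FM07: 9 × 6 × 3 = 162
  FM08: 8 × 10 × 10 = 800
Modes with RPN ≥ 163: FM01 (168), FM02 (700), FM04 (216), FM08 (800) → 4.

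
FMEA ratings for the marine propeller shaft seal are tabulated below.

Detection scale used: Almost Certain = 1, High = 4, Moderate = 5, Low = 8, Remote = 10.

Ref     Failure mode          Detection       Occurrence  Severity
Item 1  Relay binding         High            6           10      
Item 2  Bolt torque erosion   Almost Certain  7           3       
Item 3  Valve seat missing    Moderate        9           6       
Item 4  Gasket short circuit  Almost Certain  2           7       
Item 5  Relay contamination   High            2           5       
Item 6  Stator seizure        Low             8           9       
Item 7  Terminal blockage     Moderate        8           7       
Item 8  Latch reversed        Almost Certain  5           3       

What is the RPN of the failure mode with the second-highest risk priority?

RPN = Severity × Occurrence × Detection:
  Item 1: 10 × 6 × 4 = 240
  Item 2: 3 × 7 × 1 = 21
  Item 3: 6 × 9 × 5 = 270
  Item 4: 7 × 2 × 1 = 14
  Item 5: 5 × 2 × 4 = 40
  Item 6: 9 × 8 × 8 = 576
  Item 7: 7 × 8 × 5 = 280
  Item 8: 3 × 5 × 1 = 15
Sorted descending: 576, 280, 270, 240, 40, 21, 15, 14.
The second-highest RPN is 280 (Item 7).

280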